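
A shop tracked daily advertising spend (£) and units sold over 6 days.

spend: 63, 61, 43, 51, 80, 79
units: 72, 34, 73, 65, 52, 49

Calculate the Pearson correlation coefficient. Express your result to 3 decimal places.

n = 6, Σx = 377, Σy = 345, Σx² = 24781, Σy² = 20999, Σxy = 21095
nΣxy − ΣxΣy = 126570 − 130065 = -3495
nΣx² − (Σx)² = 148686 − 142129 = 6557; nΣy² − (Σy)² = 125994 − 119025 = 6969
r = -3495 / √(6557 × 6969) = -3495 / 6759.8619 ≈ -0.517

-0.517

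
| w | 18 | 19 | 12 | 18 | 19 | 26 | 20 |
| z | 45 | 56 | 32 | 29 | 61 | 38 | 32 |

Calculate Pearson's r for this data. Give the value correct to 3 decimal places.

n = 7, Σw = 132, Σz = 293, Σw² = 2590, Σz² = 13215, Σwz = 5567
nΣwz − ΣwΣz = 38969 − 38676 = 293
nΣw² − (Σw)² = 18130 − 17424 = 706; nΣz² − (Σz)² = 92505 − 85849 = 6656
r = 293 / √(706 × 6656) = 293 / 2167.7491 ≈ 0.135

0.135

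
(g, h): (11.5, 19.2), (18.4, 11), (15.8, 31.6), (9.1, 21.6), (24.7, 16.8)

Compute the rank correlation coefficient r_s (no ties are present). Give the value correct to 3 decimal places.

-0.600

Rank g: 2, 4, 3, 1, 5
Rank h: 3, 1, 5, 4, 2
d = rank(g) − rank(h): -1, 3, -2, -3, 3; Σd² = 32
ρ = 1 − 6Σd² / [n(n²−1)] = 1 − 6×32 / (5×24) = 1 − 192/120 ≈ -0.600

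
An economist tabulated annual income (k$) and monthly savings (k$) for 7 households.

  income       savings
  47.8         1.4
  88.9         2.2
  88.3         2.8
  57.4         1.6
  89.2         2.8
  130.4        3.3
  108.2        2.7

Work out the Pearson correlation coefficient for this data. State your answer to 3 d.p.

0.931

n = 7, Σx = 610.2, Σy = 16.8, Σx² = 57947.74, Σy² = 43.22, Σxy = 1573.8
nΣxy − ΣxΣy = 11016.6 − 10251.36 = 765.24
nΣx² − (Σx)² = 405634.18 − 372344.04 = 33290.14; nΣy² − (Σy)² = 302.54 − 282.24 = 20.3
r = 765.24 / √(33290.14 × 20.3) = 765.24 / 822.0644 ≈ 0.931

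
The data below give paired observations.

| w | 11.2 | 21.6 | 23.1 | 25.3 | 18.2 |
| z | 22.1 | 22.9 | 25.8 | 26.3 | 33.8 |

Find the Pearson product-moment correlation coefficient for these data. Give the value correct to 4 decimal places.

n = 5, Σw = 99.4, Σz = 130.9, Σw² = 2096.94, Σz² = 3512.59, Σwz = 2618.69
nΣwz − ΣwΣz = 13093.45 − 13011.46 = 81.99
nΣw² − (Σw)² = 10484.7 − 9880.36 = 604.34; nΣz² − (Σz)² = 17562.95 − 17134.81 = 428.14
r = 81.99 / √(604.34 × 428.14) = 81.99 / 508.6670 ≈ 0.1612

0.1612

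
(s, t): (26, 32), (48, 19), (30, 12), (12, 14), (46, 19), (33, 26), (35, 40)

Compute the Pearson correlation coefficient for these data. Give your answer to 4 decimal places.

n = 7, Σs = 230, Σt = 162, Σs² = 8454, Σt² = 4362, Σst = 5404
nΣst − ΣsΣt = 37828 − 37260 = 568
nΣs² − (Σs)² = 59178 − 52900 = 6278; nΣt² − (Σt)² = 30534 − 26244 = 4290
r = 568 / √(6278 × 4290) = 568 / 5189.6647 ≈ 0.1094

0.1094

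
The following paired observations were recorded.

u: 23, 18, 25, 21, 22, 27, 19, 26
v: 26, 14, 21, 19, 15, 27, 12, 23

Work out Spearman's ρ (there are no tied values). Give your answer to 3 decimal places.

Rank u: 5, 1, 6, 3, 4, 8, 2, 7
Rank v: 7, 2, 5, 4, 3, 8, 1, 6
d = rank(u) − rank(v): -2, -1, 1, -1, 1, 0, 1, 1; Σd² = 10
ρ = 1 − 6Σd² / [n(n²−1)] = 1 − 6×10 / (8×63) = 1 − 60/504 ≈ 0.881

0.881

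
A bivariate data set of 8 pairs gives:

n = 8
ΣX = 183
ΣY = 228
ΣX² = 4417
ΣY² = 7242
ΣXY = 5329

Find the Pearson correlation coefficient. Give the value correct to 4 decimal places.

0.2739

r = (nΣXY − ΣXΣY) / √[(nΣX² − (ΣX)²)(nΣY² − (ΣY)²)]
Numerator: 8×5329 − 183×228 = 908
Denominator: √[(35336 − 33489)(57936 − 51984)] = √[1847 × 5952] = 3315.6212
r = 908 / 3315.6212 ≈ 0.2739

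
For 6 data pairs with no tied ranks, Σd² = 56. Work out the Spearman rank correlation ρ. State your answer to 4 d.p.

ρ = 1 − 6Σd² / [n(n²−1)] = 1 − 6×56 / (6×35)
  = 1 − 336/210 = 1 − 1.60000 ≈ -0.6000

-0.6000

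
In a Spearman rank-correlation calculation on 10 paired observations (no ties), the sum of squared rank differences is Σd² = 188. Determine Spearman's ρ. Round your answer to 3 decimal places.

ρ = 1 − 6Σd² / [n(n²−1)] = 1 − 6×188 / (10×99)
  = 1 − 1128/990 = 1 − 1.1394 ≈ -0.139

-0.139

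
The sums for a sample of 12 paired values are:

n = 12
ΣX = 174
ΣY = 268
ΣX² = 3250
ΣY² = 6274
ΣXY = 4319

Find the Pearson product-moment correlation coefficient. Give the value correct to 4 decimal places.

r = (nΣXY − ΣXΣY) / √[(nΣX² − (ΣX)²)(nΣY² − (ΣY)²)]
Numerator: 12×4319 − 174×268 = 5196
Denominator: √[(39000 − 30276)(75288 − 71824)] = √[8724 × 3464] = 5497.2662
r = 5196 / 5497.2662 ≈ 0.9452

0.9452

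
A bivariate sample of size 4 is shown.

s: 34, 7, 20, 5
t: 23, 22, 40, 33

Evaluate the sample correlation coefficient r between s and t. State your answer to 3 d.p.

-0.133

n = 4, Σs = 66, Σt = 118, Σs² = 1630, Σt² = 3702, Σst = 1901
nΣst − ΣsΣt = 7604 − 7788 = -184
nΣs² − (Σs)² = 6520 − 4356 = 2164; nΣt² − (Σt)² = 14808 − 13924 = 884
r = -184 / √(2164 × 884) = -184 / 1383.1038 ≈ -0.133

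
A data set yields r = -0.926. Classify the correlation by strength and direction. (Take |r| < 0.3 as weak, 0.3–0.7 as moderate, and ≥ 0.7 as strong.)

strong negative

r = -0.926 < 0 so the relationship is negative.
|r| = 0.926, which falls in the strong range.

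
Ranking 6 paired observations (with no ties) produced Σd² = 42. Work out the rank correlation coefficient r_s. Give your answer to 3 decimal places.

-0.200

ρ = 1 − 6Σd² / [n(n²−1)] = 1 − 6×42 / (6×35)
  = 1 − 252/210 = 1 − 1.2000 ≈ -0.200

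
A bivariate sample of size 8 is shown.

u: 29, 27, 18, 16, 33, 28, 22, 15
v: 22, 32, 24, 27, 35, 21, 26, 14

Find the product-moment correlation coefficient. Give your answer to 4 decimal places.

n = 8, Σu = 188, Σv = 201, Σu² = 4732, Σv² = 5351, Σuv = 4891
nΣuv − ΣuΣv = 39128 − 37788 = 1340
nΣu² − (Σu)² = 37856 − 35344 = 2512; nΣv² − (Σv)² = 42808 − 40401 = 2407
r = 1340 / √(2512 × 2407) = 1340 / 2458.9396 ≈ 0.5450

0.5450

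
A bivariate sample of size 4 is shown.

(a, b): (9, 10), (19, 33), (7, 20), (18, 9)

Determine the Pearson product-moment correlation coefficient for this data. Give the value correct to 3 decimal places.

n = 4, Σa = 53, Σb = 72, Σa² = 815, Σb² = 1670, Σab = 1019
nΣab − ΣaΣb = 4076 − 3816 = 260
nΣa² − (Σa)² = 3260 − 2809 = 451; nΣb² − (Σb)² = 6680 − 5184 = 1496
r = 260 / √(451 × 1496) = 260 / 821.3988 ≈ 0.317

0.317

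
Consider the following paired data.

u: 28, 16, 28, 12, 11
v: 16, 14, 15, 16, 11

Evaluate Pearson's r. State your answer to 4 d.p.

0.5294

n = 5, Σu = 95, Σv = 72, Σu² = 2089, Σv² = 1054, Σuv = 1405
nΣuv − ΣuΣv = 7025 − 6840 = 185
nΣu² − (Σu)² = 10445 − 9025 = 1420; nΣv² − (Σv)² = 5270 − 5184 = 86
r = 185 / √(1420 × 86) = 185 / 349.4567 ≈ 0.5294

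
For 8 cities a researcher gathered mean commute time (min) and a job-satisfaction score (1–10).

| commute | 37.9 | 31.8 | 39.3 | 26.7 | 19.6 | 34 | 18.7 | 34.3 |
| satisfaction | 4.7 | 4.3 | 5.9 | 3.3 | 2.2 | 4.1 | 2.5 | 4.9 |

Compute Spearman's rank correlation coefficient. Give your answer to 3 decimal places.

Rank commute: 7, 4, 8, 3, 2, 5, 1, 6
Rank satisfaction: 6, 5, 8, 3, 1, 4, 2, 7
d = rank(commute) − rank(satisfaction): 1, -1, 0, 0, 1, 1, -1, -1; Σd² = 6
ρ = 1 − 6Σd² / [n(n²−1)] = 1 − 6×6 / (8×63) = 1 − 36/504 ≈ 0.929

0.929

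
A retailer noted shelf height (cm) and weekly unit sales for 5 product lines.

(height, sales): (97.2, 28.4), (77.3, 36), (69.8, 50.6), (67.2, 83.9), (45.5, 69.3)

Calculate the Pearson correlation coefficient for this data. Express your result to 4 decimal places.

-0.7473

n = 5, Σx = 357, Σy = 268.2, Σx² = 26881.26, Σy² = 16504.62, Σxy = 17866.39
nΣxy − ΣxΣy = 89331.95 − 95747.4 = -6415.45
nΣx² − (Σx)² = 134406.3 − 127449 = 6957.3; nΣy² − (Σy)² = 82523.1 − 71931.24 = 10591.86
r = -6415.45 / √(6957.3 × 10591.86) = -6415.45 / 8584.3315 ≈ -0.7473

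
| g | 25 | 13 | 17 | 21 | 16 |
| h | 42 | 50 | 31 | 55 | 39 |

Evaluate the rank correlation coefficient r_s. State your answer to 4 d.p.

0.1000

Rank g: 5, 1, 3, 4, 2
Rank h: 3, 4, 1, 5, 2
d = rank(g) − rank(h): 2, -3, 2, -1, 0; Σd² = 18
ρ = 1 − 6Σd² / [n(n²−1)] = 1 − 6×18 / (5×24) = 1 − 108/120 ≈ 0.1000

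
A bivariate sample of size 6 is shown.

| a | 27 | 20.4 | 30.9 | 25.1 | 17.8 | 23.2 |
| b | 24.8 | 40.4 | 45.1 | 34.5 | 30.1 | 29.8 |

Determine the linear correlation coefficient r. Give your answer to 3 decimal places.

n = 6, Σa = 144.4, Σb = 204.7, Σa² = 3585.06, Σb² = 7265.51, Σab = 4980.44
nΣab − ΣaΣb = 29882.64 − 29558.68 = 323.96
nΣa² − (Σa)² = 21510.36 − 20851.36 = 659; nΣb² − (Σb)² = 43593.06 − 41902.09 = 1690.97
r = 323.96 / √(659 × 1690.97) = 323.96 / 1055.6274 ≈ 0.307

0.307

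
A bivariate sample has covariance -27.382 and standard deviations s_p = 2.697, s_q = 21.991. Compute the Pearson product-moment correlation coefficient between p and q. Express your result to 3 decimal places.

r = Cov(p,q) / (s_p · s_q) = -27.382 / (2.697 × 21.991)
  = -27.382 / 59.3097 ≈ -0.462

-0.462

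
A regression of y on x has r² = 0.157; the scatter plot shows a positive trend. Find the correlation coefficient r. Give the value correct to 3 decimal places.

0.396

|r| = √0.157 = 0.396
The association is positive, so r = 0.396.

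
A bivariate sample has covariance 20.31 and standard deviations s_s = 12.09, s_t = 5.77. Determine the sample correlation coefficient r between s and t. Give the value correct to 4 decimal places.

0.2911

r = Cov(s,t) / (s_s · s_t) = 20.31 / (12.09 × 5.77)
  = 20.31 / 69.7593 ≈ 0.2911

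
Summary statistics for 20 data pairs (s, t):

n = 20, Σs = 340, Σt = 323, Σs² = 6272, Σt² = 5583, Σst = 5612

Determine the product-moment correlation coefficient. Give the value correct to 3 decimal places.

r = (nΣst − ΣsΣt) / √[(nΣs² − (Σs)²)(nΣt² − (Σt)²)]
Numerator: 20×5612 − 340×323 = 2420
Denominator: √[(125440 − 115600)(111660 − 104329)] = √[9840 × 7331] = 8493.3527
r = 2420 / 8493.3527 ≈ 0.285

0.285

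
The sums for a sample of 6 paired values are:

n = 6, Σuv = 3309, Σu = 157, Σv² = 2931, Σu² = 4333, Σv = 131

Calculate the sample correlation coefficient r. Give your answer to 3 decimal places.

r = (nΣuv − ΣuΣv) / √[(nΣu² − (Σu)²)(nΣv² − (Σv)²)]
Numerator: 6×3309 − 157×131 = -713
Denominator: √[(25998 − 24649)(17586 − 17161)] = √[1349 × 425] = 757.1823
r = -713 / 757.1823 ≈ -0.942

-0.942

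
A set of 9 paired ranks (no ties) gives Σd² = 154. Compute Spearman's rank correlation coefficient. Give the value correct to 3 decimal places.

-0.283

ρ = 1 − 6Σd² / [n(n²−1)] = 1 − 6×154 / (9×80)
  = 1 − 924/720 = 1 − 1.2833 ≈ -0.283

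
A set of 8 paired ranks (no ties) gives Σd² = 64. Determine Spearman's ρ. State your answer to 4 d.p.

ρ = 1 − 6Σd² / [n(n²−1)] = 1 − 6×64 / (8×63)
  = 1 − 384/504 = 1 − 0.76190 ≈ 0.2381

0.2381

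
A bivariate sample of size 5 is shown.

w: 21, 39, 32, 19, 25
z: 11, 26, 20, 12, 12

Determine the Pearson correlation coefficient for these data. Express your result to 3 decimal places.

0.966

n = 5, Σw = 136, Σz = 81, Σw² = 3972, Σz² = 1485, Σwz = 2413
nΣwz − ΣwΣz = 12065 − 11016 = 1049
nΣw² − (Σw)² = 19860 − 18496 = 1364; nΣz² − (Σz)² = 7425 − 6561 = 864
r = 1049 / √(1364 × 864) = 1049 / 1085.5856 ≈ 0.966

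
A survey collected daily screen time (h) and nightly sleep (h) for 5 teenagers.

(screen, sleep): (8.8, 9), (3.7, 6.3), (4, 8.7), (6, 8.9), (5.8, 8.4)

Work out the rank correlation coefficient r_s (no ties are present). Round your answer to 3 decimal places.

Rank screen: 5, 1, 2, 4, 3
Rank sleep: 5, 1, 3, 4, 2
d = rank(screen) − rank(sleep): 0, 0, -1, 0, 1; Σd² = 2
ρ = 1 − 6Σd² / [n(n²−1)] = 1 − 6×2 / (5×24) = 1 − 12/120 ≈ 0.900

0.900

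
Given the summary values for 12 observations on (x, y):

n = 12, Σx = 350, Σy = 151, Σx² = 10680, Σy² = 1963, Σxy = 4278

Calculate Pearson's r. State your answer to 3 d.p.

r = (nΣxy − ΣxΣy) / √[(nΣx² − (Σx)²)(nΣy² − (Σy)²)]
Numerator: 12×4278 − 350×151 = -1514
Denominator: √[(128160 − 122500)(23556 − 22801)] = √[5660 × 755] = 2067.1962
r = -1514 / 2067.1962 ≈ -0.732

-0.732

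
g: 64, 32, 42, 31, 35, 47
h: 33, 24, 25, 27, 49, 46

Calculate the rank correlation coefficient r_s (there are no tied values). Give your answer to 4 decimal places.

0.3714

Rank g: 6, 2, 4, 1, 3, 5
Rank h: 4, 1, 2, 3, 6, 5
d = rank(g) − rank(h): 2, 1, 2, -2, -3, 0; Σd² = 22
ρ = 1 − 6Σd² / [n(n²−1)] = 1 − 6×22 / (6×35) = 1 − 132/210 ≈ 0.3714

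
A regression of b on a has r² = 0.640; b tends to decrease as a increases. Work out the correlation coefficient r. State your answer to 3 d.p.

-0.800

|r| = √0.640 = 0.800
The association is negative, so r = −0.800.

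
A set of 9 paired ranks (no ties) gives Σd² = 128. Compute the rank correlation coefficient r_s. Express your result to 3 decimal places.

ρ = 1 − 6Σd² / [n(n²−1)] = 1 − 6×128 / (9×80)
  = 1 − 768/720 = 1 − 1.0667 ≈ -0.067

-0.067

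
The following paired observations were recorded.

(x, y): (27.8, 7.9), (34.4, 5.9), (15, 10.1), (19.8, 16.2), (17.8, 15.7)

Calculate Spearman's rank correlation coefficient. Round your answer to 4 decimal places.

-0.6000

Rank x: 4, 5, 1, 3, 2
Rank y: 2, 1, 3, 5, 4
d = rank(x) − rank(y): 2, 4, -2, -2, -2; Σd² = 32
ρ = 1 − 6Σd² / [n(n²−1)] = 1 − 6×32 / (5×24) = 1 − 192/120 ≈ -0.6000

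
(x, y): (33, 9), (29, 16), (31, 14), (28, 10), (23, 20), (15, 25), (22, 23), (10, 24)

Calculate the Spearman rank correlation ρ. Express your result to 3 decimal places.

-0.905

Rank x: 8, 6, 7, 5, 4, 2, 3, 1
Rank y: 1, 4, 3, 2, 5, 8, 6, 7
d = rank(x) − rank(y): 7, 2, 4, 3, -1, -6, -3, -6; Σd² = 160
ρ = 1 − 6Σd² / [n(n²−1)] = 1 − 6×160 / (8×63) = 1 − 960/504 ≈ -0.905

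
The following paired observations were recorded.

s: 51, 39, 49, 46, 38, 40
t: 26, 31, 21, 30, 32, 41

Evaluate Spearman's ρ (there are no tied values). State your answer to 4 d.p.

-0.7714

Rank s: 6, 2, 5, 4, 1, 3
Rank t: 2, 4, 1, 3, 5, 6
d = rank(s) − rank(t): 4, -2, 4, 1, -4, -3; Σd² = 62
ρ = 1 − 6Σd² / [n(n²−1)] = 1 − 6×62 / (6×35) = 1 − 372/210 ≈ -0.7714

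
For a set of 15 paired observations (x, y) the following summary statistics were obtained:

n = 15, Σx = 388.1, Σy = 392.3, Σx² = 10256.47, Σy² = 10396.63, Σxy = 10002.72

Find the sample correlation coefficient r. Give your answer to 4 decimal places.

r = (nΣxy − ΣxΣy) / √[(nΣx² − (Σx)²)(nΣy² − (Σy)²)]
Numerator: 15×10002.72 − 388.1×392.3 = -2210.83
Denominator: √[(153847.05 − 150621.61)(155949.45 − 153899.29)] = √[3225.44 × 2050.16] = 2571.5109
r = -2210.83 / 2571.5109 ≈ -0.8597

-0.8597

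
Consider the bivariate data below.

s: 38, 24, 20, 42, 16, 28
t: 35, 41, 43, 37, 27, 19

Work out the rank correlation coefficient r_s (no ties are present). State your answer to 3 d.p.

Rank s: 5, 3, 2, 6, 1, 4
Rank t: 3, 5, 6, 4, 2, 1
d = rank(s) − rank(t): 2, -2, -4, 2, -1, 3; Σd² = 38
ρ = 1 − 6Σd² / [n(n²−1)] = 1 − 6×38 / (6×35) = 1 − 228/210 ≈ -0.086

-0.086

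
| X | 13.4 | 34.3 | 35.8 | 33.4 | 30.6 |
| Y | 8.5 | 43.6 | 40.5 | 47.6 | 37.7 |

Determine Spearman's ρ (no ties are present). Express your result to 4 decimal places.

Rank X: 1, 4, 5, 3, 2
Rank Y: 1, 4, 3, 5, 2
d = rank(X) − rank(Y): 0, 0, 2, -2, 0; Σd² = 8
ρ = 1 − 6Σd² / [n(n²−1)] = 1 − 6×8 / (5×24) = 1 − 48/120 ≈ 0.6000

0.6000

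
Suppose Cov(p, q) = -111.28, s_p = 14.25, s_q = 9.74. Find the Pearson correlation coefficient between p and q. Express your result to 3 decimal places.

r = Cov(p,q) / (s_p · s_q) = -111.28 / (14.25 × 9.74)
  = -111.28 / 138.7950 ≈ -0.802

-0.802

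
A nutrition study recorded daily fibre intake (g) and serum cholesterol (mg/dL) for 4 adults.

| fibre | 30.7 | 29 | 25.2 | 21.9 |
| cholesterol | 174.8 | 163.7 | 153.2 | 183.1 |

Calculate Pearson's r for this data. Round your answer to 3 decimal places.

n = 4, Σx = 106.8, Σy = 674.8, Σx² = 2898.14, Σy² = 114348.58, Σxy = 17984.19
nΣxy − ΣxΣy = 71936.76 − 72068.64 = -131.88
nΣx² − (Σx)² = 11592.56 − 11406.24 = 186.32; nΣy² − (Σy)² = 457394.32 − 455355.04 = 2039.28
r = -131.88 / √(186.32 × 2039.28) = -131.88 / 616.4079 ≈ -0.214

-0.214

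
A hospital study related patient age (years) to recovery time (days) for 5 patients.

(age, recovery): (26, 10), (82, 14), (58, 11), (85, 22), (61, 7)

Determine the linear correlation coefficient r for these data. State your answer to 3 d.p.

n = 5, Σx = 312, Σy = 64, Σx² = 21710, Σy² = 950, Σxy = 4343
nΣxy − ΣxΣy = 21715 − 19968 = 1747
nΣx² − (Σx)² = 108550 − 97344 = 11206; nΣy² − (Σy)² = 4750 − 4096 = 654
r = 1747 / √(11206 × 654) = 1747 / 2707.1616 ≈ 0.645

0.645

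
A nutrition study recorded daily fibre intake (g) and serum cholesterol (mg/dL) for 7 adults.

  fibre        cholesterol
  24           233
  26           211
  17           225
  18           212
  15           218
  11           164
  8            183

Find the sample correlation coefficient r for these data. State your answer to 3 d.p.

n = 7, Σx = 119, Σy = 1446, Σx² = 2275, Σy² = 302288, Σxy = 25257
nΣxy − ΣxΣy = 176799 − 172074 = 4725
nΣx² − (Σx)² = 15925 − 14161 = 1764; nΣy² − (Σy)² = 2116016 − 2090916 = 25100
r = 4725 / √(1764 × 25100) = 4725 / 6654.0514 ≈ 0.710

0.710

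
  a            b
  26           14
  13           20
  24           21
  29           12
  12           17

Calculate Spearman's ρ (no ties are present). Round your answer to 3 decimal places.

Rank a: 4, 2, 3, 5, 1
Rank b: 2, 4, 5, 1, 3
d = rank(a) − rank(b): 2, -2, -2, 4, -2; Σd² = 32
ρ = 1 − 6Σd² / [n(n²−1)] = 1 − 6×32 / (5×24) = 1 − 192/120 ≈ -0.600

-0.600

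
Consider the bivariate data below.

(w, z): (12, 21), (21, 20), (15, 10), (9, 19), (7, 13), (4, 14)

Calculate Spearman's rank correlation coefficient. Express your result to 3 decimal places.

Rank w: 4, 6, 5, 3, 2, 1
Rank z: 6, 5, 1, 4, 2, 3
d = rank(w) − rank(z): -2, 1, 4, -1, 0, -2; Σd² = 26
ρ = 1 − 6Σd² / [n(n²−1)] = 1 − 6×26 / (6×35) = 1 − 156/210 ≈ 0.257

0.257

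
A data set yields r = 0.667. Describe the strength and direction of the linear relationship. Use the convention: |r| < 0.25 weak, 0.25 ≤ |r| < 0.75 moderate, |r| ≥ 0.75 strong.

moderate positive

r = 0.667 > 0 so the relationship is positive.
|r| = 0.667, which falls in the moderate range.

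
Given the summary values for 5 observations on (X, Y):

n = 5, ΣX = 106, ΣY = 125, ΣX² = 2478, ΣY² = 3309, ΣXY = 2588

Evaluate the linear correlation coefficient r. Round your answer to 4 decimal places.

-0.3009

r = (nΣXY − ΣXΣY) / √[(nΣX² − (ΣX)²)(nΣY² − (ΣY)²)]
Numerator: 5×2588 − 106×125 = -310
Denominator: √[(12390 − 11236)(16545 − 15625)] = √[1154 × 920] = 1030.3786
r = -310 / 1030.3786 ≈ -0.3009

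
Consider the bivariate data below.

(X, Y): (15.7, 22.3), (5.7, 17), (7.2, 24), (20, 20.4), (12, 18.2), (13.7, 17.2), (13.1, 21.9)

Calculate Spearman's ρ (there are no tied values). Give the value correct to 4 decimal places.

Rank X: 6, 1, 2, 7, 3, 5, 4
Rank Y: 6, 1, 7, 4, 3, 2, 5
d = rank(X) − rank(Y): 0, 0, -5, 3, 0, 3, -1; Σd² = 44
ρ = 1 − 6Σd² / [n(n²−1)] = 1 − 6×44 / (7×48) = 1 − 264/336 ≈ 0.2143

0.2143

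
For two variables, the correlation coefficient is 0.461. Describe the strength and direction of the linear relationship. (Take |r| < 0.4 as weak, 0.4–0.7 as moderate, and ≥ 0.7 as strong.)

r = 0.461 > 0 so the relationship is positive.
|r| = 0.461, which falls in the moderate range.

moderate positive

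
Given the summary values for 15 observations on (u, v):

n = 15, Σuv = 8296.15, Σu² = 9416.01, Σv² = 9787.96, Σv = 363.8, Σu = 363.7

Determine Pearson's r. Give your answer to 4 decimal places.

-0.6913

r = (nΣuv − ΣuΣv) / √[(nΣu² − (Σu)²)(nΣv² − (Σv)²)]
Numerator: 15×8296.15 − 363.7×363.8 = -7871.81
Denominator: √[(141240.15 − 132277.69)(146819.4 − 132350.44)] = √[8962.46 × 14468.96] = 11387.6018
r = -7871.81 / 11387.6018 ≈ -0.6913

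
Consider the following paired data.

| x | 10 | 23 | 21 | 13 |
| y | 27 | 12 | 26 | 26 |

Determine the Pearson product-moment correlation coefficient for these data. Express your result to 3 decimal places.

n = 4, Σx = 67, Σy = 91, Σx² = 1239, Σy² = 2225, Σxy = 1430
nΣxy − ΣxΣy = 5720 − 6097 = -377
nΣx² − (Σx)² = 4956 − 4489 = 467; nΣy² − (Σy)² = 8900 − 8281 = 619
r = -377 / √(467 × 619) = -377 / 537.6551 ≈ -0.701

-0.701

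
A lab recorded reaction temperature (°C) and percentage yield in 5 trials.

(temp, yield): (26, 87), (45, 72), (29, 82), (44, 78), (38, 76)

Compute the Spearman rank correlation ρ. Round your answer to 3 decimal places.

-0.900

Rank temp: 1, 5, 2, 4, 3
Rank yield: 5, 1, 4, 3, 2
d = rank(temp) − rank(yield): -4, 4, -2, 1, 1; Σd² = 38
ρ = 1 − 6Σd² / [n(n²−1)] = 1 − 6×38 / (5×24) = 1 − 228/120 ≈ -0.900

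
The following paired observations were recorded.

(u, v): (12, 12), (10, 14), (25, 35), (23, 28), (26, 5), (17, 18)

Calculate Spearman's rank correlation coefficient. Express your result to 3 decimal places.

0.086

Rank u: 2, 1, 5, 4, 6, 3
Rank v: 2, 3, 6, 5, 1, 4
d = rank(u) − rank(v): 0, -2, -1, -1, 5, -1; Σd² = 32
ρ = 1 − 6Σd² / [n(n²−1)] = 1 − 6×32 / (6×35) = 1 − 192/210 ≈ 0.086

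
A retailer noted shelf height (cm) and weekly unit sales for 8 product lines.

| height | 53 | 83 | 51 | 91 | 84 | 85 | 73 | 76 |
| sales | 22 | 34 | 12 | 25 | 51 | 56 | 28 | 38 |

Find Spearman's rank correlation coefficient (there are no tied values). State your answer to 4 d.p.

0.6190

Rank height: 2, 5, 1, 8, 6, 7, 3, 4
Rank sales: 2, 5, 1, 3, 7, 8, 4, 6
d = rank(height) − rank(sales): 0, 0, 0, 5, -1, -1, -1, -2; Σd² = 32
ρ = 1 − 6Σd² / [n(n²−1)] = 1 − 6×32 / (8×63) = 1 − 192/504 ≈ 0.6190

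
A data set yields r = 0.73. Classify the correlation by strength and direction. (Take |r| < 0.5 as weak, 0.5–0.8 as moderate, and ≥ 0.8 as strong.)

r = 0.73 > 0 so the relationship is positive.
|r| = 0.73, which falls in the moderate range.

moderate positive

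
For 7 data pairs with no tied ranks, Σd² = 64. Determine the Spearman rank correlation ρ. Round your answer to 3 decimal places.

ρ = 1 − 6Σd² / [n(n²−1)] = 1 − 6×64 / (7×48)
  = 1 − 384/336 = 1 − 1.1429 ≈ -0.143

-0.143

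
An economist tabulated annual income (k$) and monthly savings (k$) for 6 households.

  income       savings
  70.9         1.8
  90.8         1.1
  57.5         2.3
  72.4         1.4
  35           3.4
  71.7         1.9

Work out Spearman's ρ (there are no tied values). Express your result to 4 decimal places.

Rank income: 3, 6, 2, 5, 1, 4
Rank savings: 3, 1, 5, 2, 6, 4
d = rank(income) − rank(savings): 0, 5, -3, 3, -5, 0; Σd² = 68
ρ = 1 − 6Σd² / [n(n²−1)] = 1 − 6×68 / (6×35) = 1 − 408/210 ≈ -0.9429

-0.9429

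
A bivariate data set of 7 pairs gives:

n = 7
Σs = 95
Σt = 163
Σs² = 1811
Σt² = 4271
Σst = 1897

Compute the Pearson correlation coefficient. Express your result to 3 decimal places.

r = (nΣst − ΣsΣt) / √[(nΣs² − (Σs)²)(nΣt² − (Σt)²)]
Numerator: 7×1897 − 95×163 = -2206
Denominator: √[(12677 − 9025)(29897 − 26569)] = √[3652 × 3328] = 3486.2381
r = -2206 / 3486.2381 ≈ -0.633

-0.633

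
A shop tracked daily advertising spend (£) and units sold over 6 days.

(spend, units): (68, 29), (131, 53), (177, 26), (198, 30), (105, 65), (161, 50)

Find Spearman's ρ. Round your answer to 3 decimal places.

Rank spend: 1, 3, 5, 6, 2, 4
Rank units: 2, 5, 1, 3, 6, 4
d = rank(spend) − rank(units): -1, -2, 4, 3, -4, 0; Σd² = 46
ρ = 1 − 6Σd² / [n(n²−1)] = 1 − 6×46 / (6×35) = 1 − 276/210 ≈ -0.314

-0.314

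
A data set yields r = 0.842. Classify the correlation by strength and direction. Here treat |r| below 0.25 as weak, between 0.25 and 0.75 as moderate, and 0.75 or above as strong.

strong positive

r = 0.842 > 0 so the relationship is positive.
|r| = 0.842, which falls in the strong range.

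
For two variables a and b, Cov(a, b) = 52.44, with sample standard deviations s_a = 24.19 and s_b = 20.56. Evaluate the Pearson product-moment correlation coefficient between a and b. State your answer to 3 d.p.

0.105

r = Cov(a,b) / (s_a · s_b) = 52.44 / (24.19 × 20.56)
  = 52.44 / 497.3464 ≈ 0.105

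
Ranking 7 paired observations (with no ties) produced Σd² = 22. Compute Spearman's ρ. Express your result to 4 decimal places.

ρ = 1 − 6Σd² / [n(n²−1)] = 1 − 6×22 / (7×48)
  = 1 − 132/336 = 1 − 0.39286 ≈ 0.6071

0.6071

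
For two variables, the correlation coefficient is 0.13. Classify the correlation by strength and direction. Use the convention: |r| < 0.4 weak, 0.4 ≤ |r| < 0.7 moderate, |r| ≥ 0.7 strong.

r = 0.13 > 0 so the relationship is positive.
|r| = 0.13, which falls in the weak range.

weak positive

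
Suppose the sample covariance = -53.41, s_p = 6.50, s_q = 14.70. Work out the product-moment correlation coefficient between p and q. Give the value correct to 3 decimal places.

-0.559

r = Cov(p,q) / (s_p · s_q) = -53.41 / (6.50 × 14.70)
  = -53.41 / 95.5500 ≈ -0.559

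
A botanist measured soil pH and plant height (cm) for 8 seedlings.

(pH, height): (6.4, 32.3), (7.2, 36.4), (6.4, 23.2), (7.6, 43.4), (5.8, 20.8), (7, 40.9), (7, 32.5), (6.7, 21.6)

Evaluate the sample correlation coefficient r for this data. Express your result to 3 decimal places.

0.821

n = 8, Σx = 54.1, Σy = 251.1, Σx² = 368.05, Σy² = 8418.31, Σxy = 1726.28
nΣxy − ΣxΣy = 13810.24 − 13584.51 = 225.73
nΣx² − (Σx)² = 2944.4 − 2926.81 = 17.59; nΣy² − (Σy)² = 67346.48 − 63051.21 = 4295.27
r = 225.73 / √(17.59 × 4295.27) = 225.73 / 274.8705 ≈ 0.821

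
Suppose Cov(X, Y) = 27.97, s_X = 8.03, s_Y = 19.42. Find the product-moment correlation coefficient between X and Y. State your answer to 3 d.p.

r = Cov(X,Y) / (s_X · s_Y) = 27.97 / (8.03 × 19.42)
  = 27.97 / 155.9426 ≈ 0.179

0.179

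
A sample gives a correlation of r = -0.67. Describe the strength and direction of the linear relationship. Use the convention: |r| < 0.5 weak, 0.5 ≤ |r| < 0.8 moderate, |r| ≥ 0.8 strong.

moderate negative

r = -0.67 < 0 so the relationship is negative.
|r| = 0.67, which falls in the moderate range.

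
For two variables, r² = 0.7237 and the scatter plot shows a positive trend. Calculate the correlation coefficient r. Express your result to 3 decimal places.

|r| = √0.7237 = 0.851
The association is positive, so r = 0.851.

0.851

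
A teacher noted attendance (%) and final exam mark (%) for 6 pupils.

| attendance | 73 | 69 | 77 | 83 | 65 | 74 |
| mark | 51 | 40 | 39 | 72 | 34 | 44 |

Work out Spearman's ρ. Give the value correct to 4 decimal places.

Rank attendance: 3, 2, 5, 6, 1, 4
Rank mark: 5, 3, 2, 6, 1, 4
d = rank(attendance) − rank(mark): -2, -1, 3, 0, 0, 0; Σd² = 14
ρ = 1 − 6Σd² / [n(n²−1)] = 1 − 6×14 / (6×35) = 1 − 84/210 ≈ 0.6000

0.6000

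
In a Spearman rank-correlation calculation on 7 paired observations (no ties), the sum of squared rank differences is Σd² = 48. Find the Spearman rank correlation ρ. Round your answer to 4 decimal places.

ρ = 1 − 6Σd² / [n(n²−1)] = 1 − 6×48 / (7×48)
  = 1 − 288/336 = 1 − 0.85714 ≈ 0.1429

0.1429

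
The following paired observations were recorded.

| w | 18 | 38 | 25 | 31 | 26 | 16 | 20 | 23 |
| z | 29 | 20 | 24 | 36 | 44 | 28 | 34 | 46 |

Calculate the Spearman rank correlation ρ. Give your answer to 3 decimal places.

Rank w: 2, 8, 5, 7, 6, 1, 3, 4
Rank z: 4, 1, 2, 6, 7, 3, 5, 8
d = rank(w) − rank(z): -2, 7, 3, 1, -1, -2, -2, -4; Σd² = 88
ρ = 1 − 6Σd² / [n(n²−1)] = 1 − 6×88 / (8×63) = 1 − 528/504 ≈ -0.048

-0.048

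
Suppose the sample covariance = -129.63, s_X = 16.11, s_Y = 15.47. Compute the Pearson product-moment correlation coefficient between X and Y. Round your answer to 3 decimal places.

-0.520

r = Cov(X,Y) / (s_X · s_Y) = -129.63 / (16.11 × 15.47)
  = -129.63 / 249.2217 ≈ -0.520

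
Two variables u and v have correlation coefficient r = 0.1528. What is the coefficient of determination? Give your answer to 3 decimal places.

r² = (0.1528)² = 0.023

0.023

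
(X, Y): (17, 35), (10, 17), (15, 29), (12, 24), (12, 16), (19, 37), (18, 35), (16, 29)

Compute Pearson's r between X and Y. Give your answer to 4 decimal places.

0.9529

n = 8, ΣX = 119, ΣY = 222, ΣX² = 1843, ΣY² = 6622, ΣXY = 3477
nΣXY − ΣXΣY = 27816 − 26418 = 1398
nΣX² − (ΣX)² = 14744 − 14161 = 583; nΣY² − (ΣY)² = 52976 − 49284 = 3692
r = 1398 / √(583 × 3692) = 1398 / 1467.1183 ≈ 0.9529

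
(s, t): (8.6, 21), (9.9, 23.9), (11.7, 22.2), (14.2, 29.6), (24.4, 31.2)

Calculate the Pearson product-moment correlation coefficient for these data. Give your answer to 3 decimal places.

0.858

n = 5, Σs = 68.8, Σt = 127.9, Σs² = 1105.86, Σt² = 3354.65, Σst = 1858.55
nΣst − ΣsΣt = 9292.75 − 8799.52 = 493.23
nΣs² − (Σs)² = 5529.3 − 4733.44 = 795.86; nΣt² − (Σt)² = 16773.25 − 16358.41 = 414.84
r = 493.23 / √(795.86 × 414.84) = 493.23 / 574.5908 ≈ 0.858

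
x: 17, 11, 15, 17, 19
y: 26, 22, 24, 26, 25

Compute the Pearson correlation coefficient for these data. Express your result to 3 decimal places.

0.867

n = 5, Σx = 79, Σy = 123, Σx² = 1285, Σy² = 3037, Σxy = 1961
nΣxy − ΣxΣy = 9805 − 9717 = 88
nΣx² − (Σx)² = 6425 − 6241 = 184; nΣy² − (Σy)² = 15185 − 15129 = 56
r = 88 / √(184 × 56) = 88 / 101.5086 ≈ 0.867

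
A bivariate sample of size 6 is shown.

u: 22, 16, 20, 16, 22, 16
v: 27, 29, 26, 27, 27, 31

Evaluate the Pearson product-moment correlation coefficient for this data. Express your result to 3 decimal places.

n = 6, Σu = 112, Σv = 167, Σu² = 2136, Σv² = 4665, Σuv = 3100
nΣuv − ΣuΣv = 18600 − 18704 = -104
nΣu² − (Σu)² = 12816 − 12544 = 272; nΣv² − (Σv)² = 27990 − 27889 = 101
r = -104 / √(272 × 101) = -104 / 165.7468 ≈ -0.627

-0.627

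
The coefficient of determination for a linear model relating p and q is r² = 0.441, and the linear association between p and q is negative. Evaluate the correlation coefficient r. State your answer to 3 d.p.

-0.664

|r| = √0.441 = 0.664
The association is negative, so r = −0.664.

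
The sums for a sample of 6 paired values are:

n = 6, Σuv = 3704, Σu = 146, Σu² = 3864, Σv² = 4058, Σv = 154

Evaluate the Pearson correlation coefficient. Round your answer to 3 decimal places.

-0.239

r = (nΣuv − ΣuΣv) / √[(nΣu² − (Σu)²)(nΣv² − (Σv)²)]
Numerator: 6×3704 − 146×154 = -260
Denominator: √[(23184 − 21316)(24348 − 23716)] = √[1868 × 632] = 1086.5431
r = -260 / 1086.5431 ≈ -0.239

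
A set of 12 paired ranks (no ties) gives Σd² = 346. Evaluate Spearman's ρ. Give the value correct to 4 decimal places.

-0.2098

ρ = 1 − 6Σd² / [n(n²−1)] = 1 − 6×346 / (12×143)
  = 1 − 2076/1716 = 1 − 1.20979 ≈ -0.2098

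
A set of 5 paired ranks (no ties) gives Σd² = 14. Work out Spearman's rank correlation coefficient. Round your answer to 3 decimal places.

0.300

ρ = 1 − 6Σd² / [n(n²−1)] = 1 − 6×14 / (5×24)
  = 1 − 84/120 = 1 − 0.7000 ≈ 0.300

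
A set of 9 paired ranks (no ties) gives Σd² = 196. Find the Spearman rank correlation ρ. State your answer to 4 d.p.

ρ = 1 − 6Σd² / [n(n²−1)] = 1 − 6×196 / (9×80)
  = 1 − 1176/720 = 1 − 1.63333 ≈ -0.6333

-0.6333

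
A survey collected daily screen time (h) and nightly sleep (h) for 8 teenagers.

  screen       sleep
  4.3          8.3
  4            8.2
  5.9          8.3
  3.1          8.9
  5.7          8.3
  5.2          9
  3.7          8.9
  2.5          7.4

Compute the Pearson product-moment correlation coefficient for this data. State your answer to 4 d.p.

n = 8, Σx = 34.4, Σy = 67.3, Σx² = 158.38, Σy² = 568.09, Σxy = 290.59
nΣxy − ΣxΣy = 2324.72 − 2315.12 = 9.6
nΣx² − (Σx)² = 1267.04 − 1183.36 = 83.68; nΣy² − (Σy)² = 4544.72 − 4529.29 = 15.43
r = 9.6 / √(83.68 × 15.43) = 9.6 / 35.9330 ≈ 0.2672

0.2672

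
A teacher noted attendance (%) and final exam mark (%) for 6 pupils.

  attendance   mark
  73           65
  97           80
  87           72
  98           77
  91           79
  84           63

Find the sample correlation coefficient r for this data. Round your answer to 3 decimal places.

n = 6, Σx = 530, Σy = 436, Σx² = 47248, Σy² = 31948, Σxy = 38796
nΣxy − ΣxΣy = 232776 − 231080 = 1696
nΣx² − (Σx)² = 283488 − 280900 = 2588; nΣy² − (Σy)² = 191688 − 190096 = 1592
r = 1696 / √(2588 × 1592) = 1696 / 2029.8020 ≈ 0.836

0.836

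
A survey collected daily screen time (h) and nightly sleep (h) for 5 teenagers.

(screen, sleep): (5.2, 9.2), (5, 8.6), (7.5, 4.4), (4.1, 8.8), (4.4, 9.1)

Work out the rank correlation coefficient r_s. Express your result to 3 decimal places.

Rank screen: 4, 3, 5, 1, 2
Rank sleep: 5, 2, 1, 3, 4
d = rank(screen) − rank(sleep): -1, 1, 4, -2, -2; Σd² = 26
ρ = 1 − 6Σd² / [n(n²−1)] = 1 − 6×26 / (5×24) = 1 − 156/120 ≈ -0.300

-0.300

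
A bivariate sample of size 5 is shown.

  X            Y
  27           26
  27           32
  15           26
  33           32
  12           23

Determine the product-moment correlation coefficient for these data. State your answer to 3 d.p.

n = 5, ΣX = 114, ΣY = 139, ΣX² = 2916, ΣY² = 3929, ΣXY = 3288
nΣXY − ΣXΣY = 16440 − 15846 = 594
nΣX² − (ΣX)² = 14580 − 12996 = 1584; nΣY² − (ΣY)² = 19645 − 19321 = 324
r = 594 / √(1584 × 324) = 594 / 716.3910 ≈ 0.829

0.829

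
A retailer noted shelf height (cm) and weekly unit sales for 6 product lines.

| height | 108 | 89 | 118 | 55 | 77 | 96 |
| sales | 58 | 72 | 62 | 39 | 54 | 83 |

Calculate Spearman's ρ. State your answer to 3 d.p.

0.543

Rank height: 5, 3, 6, 1, 2, 4
Rank sales: 3, 5, 4, 1, 2, 6
d = rank(height) − rank(sales): 2, -2, 2, 0, 0, -2; Σd² = 16
ρ = 1 − 6Σd² / [n(n²−1)] = 1 − 6×16 / (6×35) = 1 − 96/210 ≈ 0.543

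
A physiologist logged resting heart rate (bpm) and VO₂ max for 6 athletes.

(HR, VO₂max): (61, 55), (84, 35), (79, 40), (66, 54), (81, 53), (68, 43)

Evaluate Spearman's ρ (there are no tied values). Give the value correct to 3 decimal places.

Rank HR: 1, 6, 4, 2, 5, 3
Rank VO₂max: 6, 1, 2, 5, 4, 3
d = rank(HR) − rank(VO₂max): -5, 5, 2, -3, 1, 0; Σd² = 64
ρ = 1 − 6Σd² / [n(n²−1)] = 1 − 6×64 / (6×35) = 1 − 384/210 ≈ -0.829

-0.829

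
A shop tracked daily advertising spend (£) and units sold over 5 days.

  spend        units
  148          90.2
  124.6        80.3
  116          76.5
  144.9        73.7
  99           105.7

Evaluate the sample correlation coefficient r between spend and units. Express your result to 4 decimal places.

-0.5332

n = 5, Σx = 632.5, Σy = 426.4, Σx² = 81682.17, Σy² = 37040.56, Σxy = 53372.41
nΣxy − ΣxΣy = 266862.05 − 269698 = -2835.95
nΣx² − (Σx)² = 408410.85 − 400056.25 = 8354.6; nΣy² − (Σy)² = 185202.8 − 181816.96 = 3385.84
r = -2835.95 / √(8354.6 × 3385.84) = -2835.95 / 5318.5843 ≈ -0.5332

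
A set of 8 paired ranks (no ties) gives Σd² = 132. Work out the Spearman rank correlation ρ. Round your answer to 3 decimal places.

ρ = 1 − 6Σd² / [n(n²−1)] = 1 − 6×132 / (8×63)
  = 1 − 792/504 = 1 − 1.5714 ≈ -0.571

-0.571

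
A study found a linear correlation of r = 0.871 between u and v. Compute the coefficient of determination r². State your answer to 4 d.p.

r² = (0.871)² = 0.7586

0.7586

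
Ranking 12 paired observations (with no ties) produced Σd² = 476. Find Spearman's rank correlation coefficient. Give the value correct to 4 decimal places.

-0.6643

ρ = 1 − 6Σd² / [n(n²−1)] = 1 − 6×476 / (12×143)
  = 1 − 2856/1716 = 1 − 1.66434 ≈ -0.6643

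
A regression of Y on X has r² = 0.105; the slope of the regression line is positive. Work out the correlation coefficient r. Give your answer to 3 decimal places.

0.324

|r| = √0.105 = 0.324
The association is positive, so r = 0.324.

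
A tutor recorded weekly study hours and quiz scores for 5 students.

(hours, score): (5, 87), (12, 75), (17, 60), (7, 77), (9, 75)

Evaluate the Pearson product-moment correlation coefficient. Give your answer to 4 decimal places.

-0.9441

n = 5, Σx = 50, Σy = 374, Σx² = 588, Σy² = 28348, Σxy = 3569
nΣxy − ΣxΣy = 17845 − 18700 = -855
nΣx² − (Σx)² = 2940 − 2500 = 440; nΣy² − (Σy)² = 141740 − 139876 = 1864
r = -855 / √(440 × 1864) = -855 / 905.6269 ≈ -0.9441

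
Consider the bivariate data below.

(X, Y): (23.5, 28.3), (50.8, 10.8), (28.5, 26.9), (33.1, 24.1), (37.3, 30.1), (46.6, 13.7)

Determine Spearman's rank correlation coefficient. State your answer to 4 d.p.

-0.6571

Rank X: 1, 6, 2, 3, 4, 5
Rank Y: 5, 1, 4, 3, 6, 2
d = rank(X) − rank(Y): -4, 5, -2, 0, -2, 3; Σd² = 58
ρ = 1 − 6Σd² / [n(n²−1)] = 1 − 6×58 / (6×35) = 1 − 348/210 ≈ -0.6571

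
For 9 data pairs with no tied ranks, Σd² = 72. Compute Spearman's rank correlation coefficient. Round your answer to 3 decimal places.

0.400

ρ = 1 − 6Σd² / [n(n²−1)] = 1 − 6×72 / (9×80)
  = 1 − 432/720 = 1 − 0.6000 ≈ 0.400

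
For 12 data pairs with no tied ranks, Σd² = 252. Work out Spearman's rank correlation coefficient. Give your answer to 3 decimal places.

ρ = 1 − 6Σd² / [n(n²−1)] = 1 − 6×252 / (12×143)
  = 1 − 1512/1716 = 1 − 0.8811 ≈ 0.119

0.119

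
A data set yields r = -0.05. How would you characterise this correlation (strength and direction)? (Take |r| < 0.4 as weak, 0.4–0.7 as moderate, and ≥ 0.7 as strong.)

weak negative

r = -0.05 < 0 so the relationship is negative.
|r| = 0.05, which falls in the weak range.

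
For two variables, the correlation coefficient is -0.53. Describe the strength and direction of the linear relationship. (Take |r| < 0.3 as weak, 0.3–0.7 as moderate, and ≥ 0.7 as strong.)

r = -0.53 < 0 so the relationship is negative.
|r| = 0.53, which falls in the moderate range.

moderate negative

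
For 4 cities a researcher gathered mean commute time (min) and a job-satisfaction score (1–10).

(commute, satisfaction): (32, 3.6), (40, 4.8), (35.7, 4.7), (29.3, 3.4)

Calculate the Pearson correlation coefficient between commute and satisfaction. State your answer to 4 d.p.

0.9357

n = 4, Σx = 137, Σy = 16.5, Σx² = 4756.98, Σy² = 69.65, Σxy = 574.61
nΣxy − ΣxΣy = 2298.44 − 2260.5 = 37.94
nΣx² − (Σx)² = 19027.92 − 18769 = 258.92; nΣy² − (Σy)² = 278.6 − 272.25 = 6.35
r = 37.94 / √(258.92 × 6.35) = 37.94 / 40.5480 ≈ 0.9357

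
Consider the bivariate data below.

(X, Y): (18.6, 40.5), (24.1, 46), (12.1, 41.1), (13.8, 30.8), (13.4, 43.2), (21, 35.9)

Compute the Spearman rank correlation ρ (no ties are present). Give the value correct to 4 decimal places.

Rank X: 4, 6, 1, 3, 2, 5
Rank Y: 3, 6, 4, 1, 5, 2
d = rank(X) − rank(Y): 1, 0, -3, 2, -3, 3; Σd² = 32
ρ = 1 − 6Σd² / [n(n²−1)] = 1 − 6×32 / (6×35) = 1 − 192/210 ≈ 0.0857

0.0857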